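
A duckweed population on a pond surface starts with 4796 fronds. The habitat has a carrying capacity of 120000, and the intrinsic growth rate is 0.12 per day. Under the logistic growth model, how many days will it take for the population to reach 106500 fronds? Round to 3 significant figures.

43.7 days

A = (K − N₀)/N₀ = (120000 − 4796)/4796 = 24.021.
Solve 120000/(1 + 24.021·e^(−0.12t)) = 106500: 1 + 24.021·e^(−0.12t) = 1.1268, so e^(−0.12t) = 0.00527711.
−0.12·t = ln(0.00527711) = -5.2444, so t = 5.2444/0.12 = 43.703.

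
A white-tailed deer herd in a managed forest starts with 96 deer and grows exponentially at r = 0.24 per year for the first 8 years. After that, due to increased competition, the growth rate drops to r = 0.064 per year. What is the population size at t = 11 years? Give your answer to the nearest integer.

793 deer

Phase 1: N(8) = 96·e^(0.24×8) = 96·e^1.92 = 654.812.
Phase 2 runs for 11 − 8 = 3 years at r = 0.064.
N(11) = 654.812·e^(0.064×3) = 654.812·e^0.192 = 793.416.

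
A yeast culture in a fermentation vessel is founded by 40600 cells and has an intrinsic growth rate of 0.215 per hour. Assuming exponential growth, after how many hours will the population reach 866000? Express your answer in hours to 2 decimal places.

14.23 hours

Set N₀·e^(rt) = 866000: e^(0.215·t) = 866000/40600 = 21.33.
0.215·t = ln(21.33) = 3.0601, so t = 3.0601/0.215 = 14.233.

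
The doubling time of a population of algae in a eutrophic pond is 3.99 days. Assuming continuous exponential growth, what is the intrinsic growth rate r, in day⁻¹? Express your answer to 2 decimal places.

0.17 per day

r = ln(2)/t_d = 0.6931/3.99 = 0.17372.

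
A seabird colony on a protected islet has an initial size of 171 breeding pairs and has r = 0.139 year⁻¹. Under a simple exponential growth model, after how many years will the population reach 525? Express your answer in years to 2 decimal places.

Set N₀·e^(rt) = 525: e^(0.139·t) = 525/171 = 3.0702.
0.139·t = ln(3.0702) = 1.1217, so t = 1.1217/0.139 = 8.07.

8.07 years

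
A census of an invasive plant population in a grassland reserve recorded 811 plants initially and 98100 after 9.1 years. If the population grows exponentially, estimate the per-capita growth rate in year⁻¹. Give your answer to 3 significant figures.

0.527 per year

From N(t) = N₀·e^(rt): e^(r·9.1) = 98100/811 = 120.96.
r·9.1 = ln(120.96) = 4.7955, so r = 4.7955/9.1 = 0.52698.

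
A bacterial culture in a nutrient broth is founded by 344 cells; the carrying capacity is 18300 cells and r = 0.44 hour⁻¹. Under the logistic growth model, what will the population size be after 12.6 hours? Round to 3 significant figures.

15200 cells

A = (K − N₀)/N₀ = (18300 − 344)/344 = 52.198.
N(t) = K/(1 + A·e^(−rt)) = 18300/(1 + 52.198×e^(−0.44×12.6)).
e^(−5.544) = 0.0039109; denominator = 1 + 52.198×0.0039109 = 1.2041.
N = 18300/1.2041 = 15197.6.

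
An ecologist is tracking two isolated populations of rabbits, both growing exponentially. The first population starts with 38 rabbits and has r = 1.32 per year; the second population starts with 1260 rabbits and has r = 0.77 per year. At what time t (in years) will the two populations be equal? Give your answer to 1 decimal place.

6.4 years

Set 38·e^(1.32t) = 1260·e^(0.77t).
e^((1.32 − 0.77)t) = 1260/38 → e^(0.55·t) = 33.158.
0.55·t = ln(33.158) = 3.5013, so t = 3.5013/0.55 = 6.366.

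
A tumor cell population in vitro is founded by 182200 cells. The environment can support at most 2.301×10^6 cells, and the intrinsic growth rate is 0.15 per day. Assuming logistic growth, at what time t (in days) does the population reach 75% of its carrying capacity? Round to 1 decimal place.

23.7 days

A = (K − N₀)/N₀ = (2.301×10^6 − 182200)/182200 = 11.629.
Solve 2.301×10^6/(1 + 11.629·e^(−0.15t)) = 1.72575×10^6: 1 + 11.629·e^(−0.15t) = 1.3333, so e^(−0.15t) = 0.028664.
−0.15·t = ln(0.028664) = -3.5521, so t = 3.5521/0.15 = 23.681.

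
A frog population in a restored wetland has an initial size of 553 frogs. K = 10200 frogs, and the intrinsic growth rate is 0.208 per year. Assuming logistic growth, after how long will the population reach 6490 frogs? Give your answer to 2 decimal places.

A = (K − N₀)/N₀ = (10200 − 553)/553 = 17.445.
Solve 10200/(1 + 17.445·e^(−0.208t)) = 6490: 1 + 17.445·e^(−0.208t) = 1.5716, so e^(−0.208t) = 0.0327689.
−0.208·t = ln(0.0327689) = -3.4183, so t = 3.4183/0.208 = 16.434.

16.43 years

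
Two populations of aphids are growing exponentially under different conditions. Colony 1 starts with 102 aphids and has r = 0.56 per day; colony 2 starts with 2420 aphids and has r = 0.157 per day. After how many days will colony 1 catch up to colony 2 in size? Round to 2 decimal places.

Set 102·e^(0.56t) = 2420·e^(0.157t).
e^((0.56 − 0.157)t) = 2420/102 → e^(0.403·t) = 23.725.
0.403·t = ln(23.725) = 3.1666, so t = 3.1666/0.403 = 7.8574.

7.86 days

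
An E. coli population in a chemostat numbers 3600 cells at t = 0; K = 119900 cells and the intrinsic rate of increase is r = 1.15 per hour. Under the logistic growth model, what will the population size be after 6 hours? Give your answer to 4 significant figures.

116100 cells

A = (K − N₀)/N₀ = (119900 − 3600)/3600 = 32.306.
N(t) = K/(1 + A·e^(−rt)) = 119900/(1 + 32.306×e^(−1.15×6)).
e^(−6.9) = 0.0010078; denominator = 1 + 32.306×0.0010078 = 1.0326.
N = 119900/1.0326 = 116119.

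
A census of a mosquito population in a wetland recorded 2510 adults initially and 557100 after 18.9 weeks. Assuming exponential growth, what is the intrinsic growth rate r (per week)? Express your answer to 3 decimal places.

From N(t) = N₀·e^(rt): e^(r·18.9) = 557100/2510 = 221.95.
r·18.9 = ln(221.95) = 5.4025, so r = 5.4025/18.9 = 0.28584.

0.286 per week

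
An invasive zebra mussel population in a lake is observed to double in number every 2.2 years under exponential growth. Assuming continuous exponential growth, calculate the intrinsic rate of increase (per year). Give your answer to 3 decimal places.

0.315 per year

r = ln(2)/t_d = 0.6931/2.2 = 0.31507.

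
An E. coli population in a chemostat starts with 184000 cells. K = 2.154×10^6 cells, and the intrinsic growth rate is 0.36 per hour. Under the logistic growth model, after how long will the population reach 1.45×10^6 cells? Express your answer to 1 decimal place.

A = (K − N₀)/N₀ = (2.154×10^6 − 184000)/184000 = 10.707.
Solve 2.154×10^6/(1 + 10.707·e^(−0.36t)) = 1.45×10^6: 1 + 10.707·e^(−0.36t) = 1.4855, so e^(−0.36t) = 0.0453478.
−0.36·t = ln(0.0453478) = -3.0934, so t = 3.0934/0.36 = 8.5928.

8.6 hours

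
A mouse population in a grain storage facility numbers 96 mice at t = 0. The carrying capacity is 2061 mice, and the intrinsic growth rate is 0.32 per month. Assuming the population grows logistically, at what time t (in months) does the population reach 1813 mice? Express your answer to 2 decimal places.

A = (K − N₀)/N₀ = (2061 − 96)/96 = 20.469.
Solve 2061/(1 + 20.469·e^(−0.32t)) = 1813: 1 + 20.469·e^(−0.32t) = 1.1368, so e^(−0.32t) = 0.00668286.
−0.32·t = ln(0.00668286) = -5.0082, so t = 5.0082/0.32 = 15.651.

15.65 months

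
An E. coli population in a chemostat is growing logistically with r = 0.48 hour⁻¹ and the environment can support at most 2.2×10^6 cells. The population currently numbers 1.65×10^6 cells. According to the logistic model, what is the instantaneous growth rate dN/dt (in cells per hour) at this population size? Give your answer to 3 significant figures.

dN/dt = rN(1 − N/K) = 0.48 × 1.65×10^6 × (1 − 1.65×10^6/2.2×10^6).
1 − 1.65×10^6/2.2×10^6 = 0.25; dN/dt = 0.48 × 1.65×10^6 × 0.25 = 1.98×10^5.

198000 cells per hour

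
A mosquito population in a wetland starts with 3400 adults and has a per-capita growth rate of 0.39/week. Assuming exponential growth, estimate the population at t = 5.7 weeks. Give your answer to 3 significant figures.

N(t) = N₀·e^(rt) = 3400 × e^(0.39×5.7) = 3400 × e^2.223.
e^2.223 ≈ 9.235, so N ≈ 3400 × 9.235 = 31399.

31400 adults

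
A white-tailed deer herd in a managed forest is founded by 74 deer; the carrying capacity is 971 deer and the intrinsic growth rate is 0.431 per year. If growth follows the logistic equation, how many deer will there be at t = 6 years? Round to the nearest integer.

A = (K − N₀)/N₀ = (971 − 74)/74 = 12.122.
N(t) = K/(1 + A·e^(−rt)) = 971/(1 + 12.122×e^(−0.431×6)).
e^(−2.586) = 0.075321; denominator = 1 + 12.122×0.075321 = 1.913.
N = 971/1.913 = 507.577.

508 deer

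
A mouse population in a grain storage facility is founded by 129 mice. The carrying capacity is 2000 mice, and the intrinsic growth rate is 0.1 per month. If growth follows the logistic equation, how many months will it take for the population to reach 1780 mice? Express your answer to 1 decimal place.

A = (K − N₀)/N₀ = (2000 − 129)/129 = 14.504.
Solve 2000/(1 + 14.504·e^(−0.1t)) = 1780: 1 + 14.504·e^(−0.1t) = 1.1236, so e^(−0.1t) = 0.00852155.
−0.1·t = ln(0.00852155) = -4.7652, so t = 4.7652/0.1 = 47.652.

47.7 months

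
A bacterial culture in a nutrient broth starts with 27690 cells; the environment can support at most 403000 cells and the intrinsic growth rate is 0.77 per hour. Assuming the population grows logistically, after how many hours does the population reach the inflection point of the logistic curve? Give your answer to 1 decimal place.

3.4 hours

Logistic growth is fastest at N = K/2 = 201500.
A = (K − N₀)/N₀ = 13.554. Set K/(1 + A·e^(−rt)) = K/2 → A·e^(−rt) = 1.
e^(−0.77t) = 1/13.554 = 0.073779, so t = ln(13.554)/0.77 = 2.6067/0.77 = 3.3853.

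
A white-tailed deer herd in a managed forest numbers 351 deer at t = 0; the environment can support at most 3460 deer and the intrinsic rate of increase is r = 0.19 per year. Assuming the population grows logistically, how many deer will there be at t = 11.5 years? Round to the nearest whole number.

A = (K − N₀)/N₀ = (3460 − 351)/351 = 8.8575.
N(t) = K/(1 + A·e^(−rt)) = 3460/(1 + 8.8575×e^(−0.19×11.5)).
e^(−2.185) = 0.11248; denominator = 1 + 8.8575×0.11248 = 1.9963.
N = 3460/1.9963 = 1733.23.

1733 deer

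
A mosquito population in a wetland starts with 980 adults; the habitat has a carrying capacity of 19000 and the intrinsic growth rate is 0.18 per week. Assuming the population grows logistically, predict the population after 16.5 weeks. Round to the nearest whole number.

A = (K − N₀)/N₀ = (19000 − 980)/980 = 18.388.
N(t) = K/(1 + A·e^(−rt)) = 19000/(1 + 18.388×e^(−0.18×16.5)).
e^(−2.97) = 0.051303; denominator = 1 + 18.388×0.051303 = 1.9434.
N = 19000/1.9434 = 9776.92.

9777 adults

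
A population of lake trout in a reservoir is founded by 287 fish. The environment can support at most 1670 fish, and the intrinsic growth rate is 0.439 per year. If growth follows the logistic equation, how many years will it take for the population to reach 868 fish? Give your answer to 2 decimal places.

A = (K − N₀)/N₀ = (1670 − 287)/287 = 4.8188.
Solve 1670/(1 + 4.8188·e^(−0.439t)) = 868: 1 + 4.8188·e^(−0.439t) = 1.924, so e^(−0.439t) = 0.191741.
−0.439·t = ln(0.191741) = -1.6516, so t = 1.6516/0.439 = 3.7622.

3.76 years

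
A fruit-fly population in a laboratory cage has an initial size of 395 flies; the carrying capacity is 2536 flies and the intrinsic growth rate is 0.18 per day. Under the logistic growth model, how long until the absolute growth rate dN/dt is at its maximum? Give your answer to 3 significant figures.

9.39 days

Logistic growth is fastest at N = K/2 = 1268.
A = (K − N₀)/N₀ = 5.4203. Set K/(1 + A·e^(−rt)) = K/2 → A·e^(−rt) = 1.
e^(−0.18t) = 1/5.4203 = 0.184493, so t = ln(5.4203)/0.18 = 1.6901/0.18 = 9.3897.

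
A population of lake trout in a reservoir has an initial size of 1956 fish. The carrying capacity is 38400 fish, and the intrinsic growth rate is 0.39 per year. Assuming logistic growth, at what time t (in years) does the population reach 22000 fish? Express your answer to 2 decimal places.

8.25 years

A = (K − N₀)/N₀ = (38400 − 1956)/1956 = 18.632.
Solve 38400/(1 + 18.632·e^(−0.39t)) = 22000: 1 + 18.632·e^(−0.39t) = 1.7455, so e^(−0.39t) = 0.0400096.
−0.39·t = ln(0.0400096) = -3.2186, so t = 3.2186/0.39 = 8.2529.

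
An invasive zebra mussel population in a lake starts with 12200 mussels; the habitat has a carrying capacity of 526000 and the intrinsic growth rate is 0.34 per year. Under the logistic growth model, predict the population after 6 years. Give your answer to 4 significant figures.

A = (K − N₀)/N₀ = (526000 − 12200)/12200 = 42.115.
N(t) = K/(1 + A·e^(−rt)) = 526000/(1 + 42.115×e^(−0.34×6)).
e^(−2.04) = 0.13003; denominator = 1 + 42.115×0.13003 = 6.4761.
N = 526000/6.4761 = 81221.4.

81220 mussels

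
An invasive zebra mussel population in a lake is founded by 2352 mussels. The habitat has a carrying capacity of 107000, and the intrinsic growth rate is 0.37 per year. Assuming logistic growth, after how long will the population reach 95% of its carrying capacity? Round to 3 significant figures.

18.2 years

A = (K − N₀)/N₀ = (107000 − 2352)/2352 = 44.493.
Solve 107000/(1 + 44.493·e^(−0.37t)) = 101650: 1 + 44.493·e^(−0.37t) = 1.0526, so e^(−0.37t) = 0.00118291.
−0.37·t = ln(0.00118291) = -6.7398, so t = 6.7398/0.37 = 18.216.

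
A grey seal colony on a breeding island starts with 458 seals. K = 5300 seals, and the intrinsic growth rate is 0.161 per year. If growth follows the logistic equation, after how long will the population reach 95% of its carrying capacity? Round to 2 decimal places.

A = (K − N₀)/N₀ = (5300 − 458)/458 = 10.572.
Solve 5300/(1 + 10.572·e^(−0.161t)) = 5035: 1 + 10.572·e^(−0.161t) = 1.0526, so e^(−0.161t) = 0.00497837.
−0.161·t = ln(0.00497837) = -5.3027, so t = 5.3027/0.161 = 32.936.

32.94 years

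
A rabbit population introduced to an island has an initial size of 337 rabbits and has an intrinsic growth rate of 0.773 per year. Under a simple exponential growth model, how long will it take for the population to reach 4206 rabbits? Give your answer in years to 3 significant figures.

3.27 years

Set N₀·e^(rt) = 4206: e^(0.773·t) = 4206/337 = 12.481.
0.773·t = ln(12.481) = 2.5242, so t = 2.5242/0.773 = 3.2654.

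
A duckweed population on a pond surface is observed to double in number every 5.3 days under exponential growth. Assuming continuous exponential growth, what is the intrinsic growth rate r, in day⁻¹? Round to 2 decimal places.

r = ln(2)/t_d = 0.6931/5.3 = 0.13078.

0.13 per day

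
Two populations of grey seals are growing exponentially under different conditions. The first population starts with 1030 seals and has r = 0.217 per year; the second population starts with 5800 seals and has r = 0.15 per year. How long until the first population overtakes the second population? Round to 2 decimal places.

25.80 years

Set 1030·e^(0.217t) = 5800·e^(0.15t).
e^((0.217 − 0.15)t) = 5800/1030 → e^(0.067·t) = 5.6311.
0.067·t = ln(5.6311) = 1.7283, so t = 1.7283/0.067 = 25.796.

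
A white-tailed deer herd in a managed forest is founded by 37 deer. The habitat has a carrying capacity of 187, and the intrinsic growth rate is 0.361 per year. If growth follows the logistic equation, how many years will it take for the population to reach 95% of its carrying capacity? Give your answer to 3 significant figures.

12.0 years

A = (K − N₀)/N₀ = (187 − 37)/37 = 4.0541.
Solve 187/(1 + 4.0541·e^(−0.361t)) = 177.65: 1 + 4.0541·e^(−0.361t) = 1.0526, so e^(−0.361t) = 0.0129825.
−0.361·t = ln(0.0129825) = -4.3442, so t = 4.3442/0.361 = 12.034.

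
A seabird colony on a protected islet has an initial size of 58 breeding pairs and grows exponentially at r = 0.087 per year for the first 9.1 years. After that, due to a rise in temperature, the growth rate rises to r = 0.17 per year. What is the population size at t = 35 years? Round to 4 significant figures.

10460 breeding pairs

Phase 1: N(9.1) = 58·e^(0.087×9.1) = 58·e^0.7917 = 128.014.
Phase 2 runs for 35 − 9.1 = 25.9 years at r = 0.17.
N(35) = 128.014·e^(0.17×25.9) = 128.014·e^4.403 = 10458.2.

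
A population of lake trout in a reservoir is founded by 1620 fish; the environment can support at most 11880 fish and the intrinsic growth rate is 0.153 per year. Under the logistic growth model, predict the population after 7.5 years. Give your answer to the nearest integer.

3946 fish

A = (K − N₀)/N₀ = (11880 − 1620)/1620 = 6.3333.
N(t) = K/(1 + A·e^(−rt)) = 11880/(1 + 6.3333×e^(−0.153×7.5)).
e^(−1.147) = 0.31743; denominator = 1 + 6.3333×0.31743 = 3.0104.
N = 11880/3.0104 = 3946.34.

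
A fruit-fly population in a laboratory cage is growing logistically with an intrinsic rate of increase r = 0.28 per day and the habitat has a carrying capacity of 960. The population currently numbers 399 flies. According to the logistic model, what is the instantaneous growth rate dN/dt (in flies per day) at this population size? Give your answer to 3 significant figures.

65.3 flies per day

dN/dt = rN(1 − N/K) = 0.28 × 399 × (1 − 399/960).
1 − 399/960 = 0.58437; dN/dt = 0.28 × 399 × 0.58437 = 65.286.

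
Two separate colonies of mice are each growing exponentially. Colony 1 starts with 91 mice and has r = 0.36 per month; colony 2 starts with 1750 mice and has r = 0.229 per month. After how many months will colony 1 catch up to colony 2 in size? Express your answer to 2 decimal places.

22.57 months

Set 91·e^(0.36t) = 1750·e^(0.229t).
e^((0.36 − 0.229)t) = 1750/91 → e^(0.131·t) = 19.231.
0.131·t = ln(19.231) = 2.9565, so t = 2.9565/0.131 = 22.569.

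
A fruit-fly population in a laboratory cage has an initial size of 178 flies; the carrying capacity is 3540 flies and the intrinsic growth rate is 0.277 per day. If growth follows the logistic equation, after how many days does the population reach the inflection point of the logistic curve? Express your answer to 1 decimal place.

10.6 days

Logistic growth is fastest at N = K/2 = 1770.
A = (K − N₀)/N₀ = 18.888. Set K/(1 + A·e^(−rt)) = K/2 → A·e^(−rt) = 1.
e^(−0.277t) = 1/18.888 = 0.0529447, so t = ln(18.888)/0.277 = 2.9385/0.277 = 10.608.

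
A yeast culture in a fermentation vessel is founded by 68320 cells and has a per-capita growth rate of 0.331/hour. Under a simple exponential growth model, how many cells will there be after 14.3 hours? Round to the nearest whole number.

N(t) = N₀·e^(rt) = 68320 × e^(0.331×14.3) = 68320 × e^4.733.
e^4.733 ≈ 113.67, so N ≈ 68320 × 113.67 = 7.765938×10^6.

7765938 cells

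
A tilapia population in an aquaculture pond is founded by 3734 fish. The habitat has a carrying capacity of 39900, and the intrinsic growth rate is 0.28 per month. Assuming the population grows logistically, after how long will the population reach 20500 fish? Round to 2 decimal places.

8.31 months

A = (K − N₀)/N₀ = (39900 − 3734)/3734 = 9.6856.
Solve 39900/(1 + 9.6856·e^(−0.28t)) = 20500: 1 + 9.6856·e^(−0.28t) = 1.9463, so e^(−0.28t) = 0.0977061.
−0.28·t = ln(0.0977061) = -2.3258, so t = 2.3258/0.28 = 8.3064.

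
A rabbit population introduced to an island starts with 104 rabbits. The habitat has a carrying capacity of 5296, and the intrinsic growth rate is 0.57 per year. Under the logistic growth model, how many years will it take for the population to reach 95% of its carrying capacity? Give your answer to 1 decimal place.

A = (K − N₀)/N₀ = (5296 − 104)/104 = 49.923.
Solve 5296/(1 + 49.923·e^(−0.57t)) = 5031.2: 1 + 49.923·e^(−0.57t) = 1.0526, so e^(−0.57t) = 0.00105425.
−0.57·t = ln(0.00105425) = -6.8549, so t = 6.8549/0.57 = 12.026.

12.0 years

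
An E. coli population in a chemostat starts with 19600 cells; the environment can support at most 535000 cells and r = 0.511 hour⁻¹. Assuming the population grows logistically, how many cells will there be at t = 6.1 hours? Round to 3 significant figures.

A = (K − N₀)/N₀ = (535000 − 19600)/19600 = 26.296.
N(t) = K/(1 + A·e^(−rt)) = 535000/(1 + 26.296×e^(−0.511×6.1)).
e^(−3.117) = 0.044285; denominator = 1 + 26.296×0.044285 = 2.1645.
N = 535000/2.1645 = 247167.

247000 cells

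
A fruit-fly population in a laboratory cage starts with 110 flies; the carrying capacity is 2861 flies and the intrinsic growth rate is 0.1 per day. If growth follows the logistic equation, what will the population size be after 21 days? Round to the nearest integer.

704 flies

A = (K − N₀)/N₀ = (2861 − 110)/110 = 25.009.
N(t) = K/(1 + A·e^(−rt)) = 2861/(1 + 25.009×e^(−0.1×21)).
e^(−2.1) = 0.12246; denominator = 1 + 25.009×0.12246 = 4.0625.
N = 2861/4.0625 = 704.242.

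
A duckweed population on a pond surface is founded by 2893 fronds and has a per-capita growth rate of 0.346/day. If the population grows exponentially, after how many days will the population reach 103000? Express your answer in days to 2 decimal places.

10.32 days

Set N₀·e^(rt) = 103000: e^(0.346·t) = 103000/2893 = 35.603.
0.346·t = ln(35.603) = 3.5724, so t = 3.5724/0.346 = 10.325.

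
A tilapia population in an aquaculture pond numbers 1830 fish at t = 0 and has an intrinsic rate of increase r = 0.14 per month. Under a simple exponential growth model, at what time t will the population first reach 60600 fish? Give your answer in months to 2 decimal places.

25.00 months

Set N₀·e^(rt) = 60600: e^(0.14·t) = 60600/1830 = 33.115.
0.14·t = ln(33.115) = 3.5, so t = 3.5/0.14 = 25.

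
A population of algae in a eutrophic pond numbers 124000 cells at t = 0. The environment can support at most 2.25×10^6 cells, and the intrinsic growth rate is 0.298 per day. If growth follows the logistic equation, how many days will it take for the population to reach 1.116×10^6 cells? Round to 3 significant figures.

9.48 days

A = (K − N₀)/N₀ = (2.25×10^6 − 124000)/124000 = 17.145.
Solve 2.25×10^6/(1 + 17.145·e^(−0.298t)) = 1.116×10^6: 1 + 17.145·e^(−0.298t) = 2.0161, so e^(−0.298t) = 0.0592662.
−0.298·t = ln(0.0592662) = -2.8257, so t = 2.8257/0.298 = 9.4823.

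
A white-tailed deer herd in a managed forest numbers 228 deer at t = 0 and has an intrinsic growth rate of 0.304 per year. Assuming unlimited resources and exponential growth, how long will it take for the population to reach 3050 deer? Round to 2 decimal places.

Set N₀·e^(rt) = 3050: e^(0.304·t) = 3050/228 = 13.377.
0.304·t = ln(13.377) = 2.5936, so t = 2.5936/0.304 = 8.5314.

8.53 years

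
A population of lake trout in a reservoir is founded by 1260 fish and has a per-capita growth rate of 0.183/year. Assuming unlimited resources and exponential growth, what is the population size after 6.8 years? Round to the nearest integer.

N(t) = N₀·e^(rt) = 1260 × e^(0.183×6.8) = 1260 × e^1.244.
e^1.244 ≈ 3.4709, so N ≈ 1260 × 3.4709 = 4373.27.

4373 fish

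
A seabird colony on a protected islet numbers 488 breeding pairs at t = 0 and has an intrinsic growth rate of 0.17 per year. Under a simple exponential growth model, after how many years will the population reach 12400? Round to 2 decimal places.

Set N₀·e^(rt) = 12400: e^(0.17·t) = 12400/488 = 25.41.
0.17·t = ln(25.41) = 3.2351, so t = 3.2351/0.17 = 19.03.

19.03 years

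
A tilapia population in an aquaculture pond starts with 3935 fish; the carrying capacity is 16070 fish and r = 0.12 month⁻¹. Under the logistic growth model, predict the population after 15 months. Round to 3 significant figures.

10600 fish

A = (K − N₀)/N₀ = (16070 − 3935)/3935 = 3.0839.
N(t) = K/(1 + A·e^(−rt)) = 16070/(1 + 3.0839×e^(−0.12×15)).
e^(−1.8) = 0.1653; denominator = 1 + 3.0839×0.1653 = 1.5098.
N = 16070/1.5098 = 10644.1.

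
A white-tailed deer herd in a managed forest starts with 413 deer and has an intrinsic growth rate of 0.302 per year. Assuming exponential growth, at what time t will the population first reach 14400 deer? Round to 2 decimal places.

11.76 years

Set N₀·e^(rt) = 14400: e^(0.302·t) = 14400/413 = 34.867.
0.302·t = ln(34.867) = 3.5515, so t = 3.5515/0.302 = 11.76.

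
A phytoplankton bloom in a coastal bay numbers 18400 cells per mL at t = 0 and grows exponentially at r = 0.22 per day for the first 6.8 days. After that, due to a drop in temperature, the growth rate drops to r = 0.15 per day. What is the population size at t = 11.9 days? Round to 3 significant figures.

177000 cells per mL

Phase 1: N(6.8) = 18400·e^(0.22×6.8) = 18400·e^1.496 = 82133.9.
Phase 2 runs for 11.9 − 6.8 = 5.1 days at r = 0.15.
N(11.9) = 82133.9·e^(0.15×5.1) = 82133.9·e^0.765 = 176505.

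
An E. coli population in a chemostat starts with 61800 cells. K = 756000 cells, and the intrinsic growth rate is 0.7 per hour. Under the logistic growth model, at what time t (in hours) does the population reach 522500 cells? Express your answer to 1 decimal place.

4.6 hours

A = (K − N₀)/N₀ = (756000 − 61800)/61800 = 11.233.
Solve 756000/(1 + 11.233·e^(−0.7t)) = 522500: 1 + 11.233·e^(−0.7t) = 1.4469, so e^(−0.7t) = 0.0397836.
−0.7·t = ln(0.0397836) = -3.2243, so t = 3.2243/0.7 = 4.6061.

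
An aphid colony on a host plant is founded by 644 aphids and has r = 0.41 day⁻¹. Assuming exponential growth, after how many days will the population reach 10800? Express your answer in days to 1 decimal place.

Set N₀·e^(rt) = 10800: e^(0.41·t) = 10800/644 = 16.77.
0.41·t = ln(16.77) = 2.8196, so t = 2.8196/0.41 = 6.8771.

6.9 days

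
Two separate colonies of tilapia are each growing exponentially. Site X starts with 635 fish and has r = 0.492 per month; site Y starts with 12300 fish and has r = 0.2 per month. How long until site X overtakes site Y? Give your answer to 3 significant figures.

10.1 months

Set 635·e^(0.492t) = 12300·e^(0.2t).
e^((0.492 − 0.2)t) = 12300/635 → e^(0.292·t) = 19.37.
0.292·t = ln(19.37) = 2.9637, so t = 2.9637/0.292 = 10.15.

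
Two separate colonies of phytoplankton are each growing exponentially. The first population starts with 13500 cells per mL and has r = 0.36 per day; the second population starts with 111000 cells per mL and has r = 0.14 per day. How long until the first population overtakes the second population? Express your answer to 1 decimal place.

Set 13500·e^(0.36t) = 111000·e^(0.14t).
e^((0.36 − 0.14)t) = 111000/13500 → e^(0.22·t) = 8.2222.
0.22·t = ln(8.2222) = 2.1068, so t = 2.1068/0.22 = 9.5765.

9.6 days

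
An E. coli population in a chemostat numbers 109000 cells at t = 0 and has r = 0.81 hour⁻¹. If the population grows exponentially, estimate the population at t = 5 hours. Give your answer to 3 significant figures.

N(t) = N₀·e^(rt) = 109000 × e^(0.81×5) = 109000 × e^4.05.
e^4.05 ≈ 57.397, so N ≈ 109000 × 57.397 = 6.256323×10^6.

6260000 cells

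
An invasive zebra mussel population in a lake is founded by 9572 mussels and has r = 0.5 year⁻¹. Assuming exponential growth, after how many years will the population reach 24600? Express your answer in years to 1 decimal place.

1.9 years

Set N₀·e^(rt) = 24600: e^(0.5·t) = 24600/9572 = 2.57.
0.5·t = ln(2.57) = 0.9439, so t = 0.9439/0.5 = 1.8878.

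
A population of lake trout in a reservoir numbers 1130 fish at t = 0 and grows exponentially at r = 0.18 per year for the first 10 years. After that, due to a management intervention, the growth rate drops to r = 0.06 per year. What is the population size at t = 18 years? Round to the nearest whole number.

11048 fish

Phase 1: N(10) = 1130·e^(0.18×10) = 1130·e^1.8 = 6836.1.
Phase 2 runs for 18 − 10 = 8 years at r = 0.06.
N(18) = 6836.1·e^(0.06×8) = 6836.1·e^0.48 = 11047.6.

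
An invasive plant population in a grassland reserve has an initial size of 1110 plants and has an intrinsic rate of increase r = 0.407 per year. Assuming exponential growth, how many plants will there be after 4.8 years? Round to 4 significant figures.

7830 plants

N(t) = N₀·e^(rt) = 1110 × e^(0.407×4.8) = 1110 × e^1.954.
e^1.954 ≈ 7.054, so N ≈ 1110 × 7.054 = 7829.98.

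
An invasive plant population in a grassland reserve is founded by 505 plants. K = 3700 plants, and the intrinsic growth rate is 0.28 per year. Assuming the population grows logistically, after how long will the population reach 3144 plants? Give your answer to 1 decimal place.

12.8 years

A = (K − N₀)/N₀ = (3700 − 505)/505 = 6.3267.
Solve 3700/(1 + 6.3267·e^(−0.28t)) = 3144: 1 + 6.3267·e^(−0.28t) = 1.1768, so e^(−0.28t) = 0.027952.
−0.28·t = ln(0.027952) = -3.5773, so t = 3.5773/0.28 = 12.776.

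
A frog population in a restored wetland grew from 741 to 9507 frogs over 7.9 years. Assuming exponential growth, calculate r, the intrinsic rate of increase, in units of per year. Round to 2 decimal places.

From N(t) = N₀·e^(rt): e^(r·7.9) = 9507/741 = 12.83.
r·7.9 = ln(12.83) = 2.5518, so r = 2.5518/7.9 = 0.32301.

0.32 per year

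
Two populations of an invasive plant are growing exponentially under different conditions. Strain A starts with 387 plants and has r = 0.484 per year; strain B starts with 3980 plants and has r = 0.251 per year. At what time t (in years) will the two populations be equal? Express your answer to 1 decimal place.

Set 387·e^(0.484t) = 3980·e^(0.251t).
e^((0.484 − 0.251)t) = 3980/387 → e^(0.233·t) = 10.284.
0.233·t = ln(10.284) = 2.3306, so t = 2.3306/0.233 = 10.003.

10.0 years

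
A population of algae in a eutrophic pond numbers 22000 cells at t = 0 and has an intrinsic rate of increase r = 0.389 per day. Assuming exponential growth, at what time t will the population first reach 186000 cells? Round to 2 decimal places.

Set N₀·e^(rt) = 186000: e^(0.389·t) = 186000/22000 = 8.4545.
0.389·t = ln(8.4545) = 2.1347, so t = 2.1347/0.389 = 5.4877.

5.49 days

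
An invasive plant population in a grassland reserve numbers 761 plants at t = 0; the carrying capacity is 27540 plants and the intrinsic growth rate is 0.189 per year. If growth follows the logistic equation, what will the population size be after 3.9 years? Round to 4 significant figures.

A = (K − N₀)/N₀ = (27540 − 761)/761 = 35.189.
N(t) = K/(1 + A·e^(−rt)) = 27540/(1 + 35.189×e^(−0.189×3.9)).
e^(−0.7371) = 0.4785; denominator = 1 + 35.189×0.4785 = 17.838.
N = 27540/17.838 = 1543.89.

1544 plants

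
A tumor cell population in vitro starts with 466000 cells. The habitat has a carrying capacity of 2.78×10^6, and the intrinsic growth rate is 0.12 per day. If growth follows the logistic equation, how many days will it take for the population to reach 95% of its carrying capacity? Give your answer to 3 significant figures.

37.9 days

A = (K − N₀)/N₀ = (2.78×10^6 − 466000)/466000 = 4.9657.
Solve 2.78×10^6/(1 + 4.9657·e^(−0.12t)) = 2.641×10^6: 1 + 4.9657·e^(−0.12t) = 1.0526, so e^(−0.12t) = 0.0105991.
−0.12·t = ln(0.0105991) = -4.547, so t = 4.547/0.12 = 37.892.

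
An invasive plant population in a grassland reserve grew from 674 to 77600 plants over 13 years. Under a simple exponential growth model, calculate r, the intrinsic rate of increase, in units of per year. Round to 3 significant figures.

0.365 per year

From N(t) = N₀·e^(rt): e^(r·13) = 77600/674 = 115.13.
r·13 = ln(115.13) = 4.7461, so r = 4.7461/13 = 0.36508.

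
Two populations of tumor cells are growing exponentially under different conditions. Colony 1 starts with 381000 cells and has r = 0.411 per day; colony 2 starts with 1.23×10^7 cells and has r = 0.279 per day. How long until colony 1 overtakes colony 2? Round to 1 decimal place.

26.3 days

Set 381000·e^(0.411t) = 1.23×10^7·e^(0.279t).
e^((0.411 − 0.279)t) = 1.23×10^7/381000 → e^(0.132·t) = 32.283.
0.132·t = ln(32.283) = 3.4746, so t = 3.4746/0.132 = 26.322.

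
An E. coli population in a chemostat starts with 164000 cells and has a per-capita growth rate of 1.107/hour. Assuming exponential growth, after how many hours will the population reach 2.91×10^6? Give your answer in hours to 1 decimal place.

Set N₀·e^(rt) = 2.91×10^6: e^(1.107·t) = 2.91×10^6/164000 = 17.744.
1.107·t = ln(17.744) = 2.876, so t = 2.876/1.107 = 2.5981.

2.6 hours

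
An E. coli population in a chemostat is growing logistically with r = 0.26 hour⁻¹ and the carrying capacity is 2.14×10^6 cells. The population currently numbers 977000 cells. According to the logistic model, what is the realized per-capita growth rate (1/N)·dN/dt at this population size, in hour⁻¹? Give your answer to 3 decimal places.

(1/N)·dN/dt = r(1 − N/K) = 0.26 × (1 − 977000/2.14×10^6).
= 0.26 × 0.54346 = 0.1413.

0.141 per hour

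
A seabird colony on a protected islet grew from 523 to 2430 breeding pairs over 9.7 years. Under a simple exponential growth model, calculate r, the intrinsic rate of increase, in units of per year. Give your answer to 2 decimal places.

From N(t) = N₀·e^(rt): e^(r·9.7) = 2430/523 = 4.6463.
r·9.7 = ln(4.6463) = 1.5361, so r = 1.5361/9.7 = 0.15836.

0.16 per year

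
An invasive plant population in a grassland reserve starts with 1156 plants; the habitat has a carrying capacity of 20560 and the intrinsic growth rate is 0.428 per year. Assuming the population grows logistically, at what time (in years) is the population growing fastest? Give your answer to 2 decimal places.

Logistic growth is fastest at N = K/2 = 10280.
A = (K − N₀)/N₀ = 16.785. Set K/(1 + A·e^(−rt)) = K/2 → A·e^(−rt) = 1.
e^(−0.428t) = 1/16.785 = 0.0595753, so t = ln(16.785)/0.428 = 2.8205/0.428 = 6.59.

6.59 years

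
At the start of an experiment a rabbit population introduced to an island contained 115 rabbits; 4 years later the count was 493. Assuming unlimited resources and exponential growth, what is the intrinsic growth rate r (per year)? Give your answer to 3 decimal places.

From N(t) = N₀·e^(rt): e^(r·4) = 493/115 = 4.287.
r·4 = ln(4.287) = 1.4556, so r = 1.4556/4 = 0.36389.

0.364 per year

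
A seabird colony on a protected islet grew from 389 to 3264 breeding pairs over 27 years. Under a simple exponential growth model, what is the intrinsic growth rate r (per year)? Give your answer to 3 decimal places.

0.079 per year

From N(t) = N₀·e^(rt): e^(r·27) = 3264/389 = 8.3907.
r·27 = ln(8.3907) = 2.1271, so r = 2.1271/27 = 0.078783.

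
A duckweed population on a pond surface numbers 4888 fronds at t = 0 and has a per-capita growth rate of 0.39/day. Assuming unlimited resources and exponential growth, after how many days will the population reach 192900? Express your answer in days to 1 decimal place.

Set N₀·e^(rt) = 192900: e^(0.39·t) = 192900/4888 = 39.464.
0.39·t = ln(39.464) = 3.6754, so t = 3.6754/0.39 = 9.4241.

9.4 days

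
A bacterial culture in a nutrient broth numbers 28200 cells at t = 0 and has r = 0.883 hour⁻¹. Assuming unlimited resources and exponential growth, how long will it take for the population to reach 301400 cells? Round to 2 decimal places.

2.68 hours

Set N₀·e^(rt) = 301400: e^(0.883·t) = 301400/28200 = 10.688.
0.883·t = ln(10.688) = 2.3691, so t = 2.3691/0.883 = 2.683.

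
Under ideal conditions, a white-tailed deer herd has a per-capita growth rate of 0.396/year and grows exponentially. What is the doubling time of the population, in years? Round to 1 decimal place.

Doubling time t_d = ln(2)/r = 0.6931/0.396 = 1.7504.

1.8 years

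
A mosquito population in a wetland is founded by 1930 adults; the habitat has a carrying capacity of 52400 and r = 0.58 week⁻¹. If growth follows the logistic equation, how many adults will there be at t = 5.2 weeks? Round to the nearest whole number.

22970 adults

A = (K − N₀)/N₀ = (52400 − 1930)/1930 = 26.15.
N(t) = K/(1 + A·e^(−rt)) = 52400/(1 + 26.15×e^(−0.58×5.2)).
e^(−3.016) = 0.048997; denominator = 1 + 26.15×0.048997 = 2.2813.
N = 52400/2.2813 = 22969.6.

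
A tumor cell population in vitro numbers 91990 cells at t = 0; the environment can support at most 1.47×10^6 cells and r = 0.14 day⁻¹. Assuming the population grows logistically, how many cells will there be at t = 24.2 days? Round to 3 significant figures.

A = (K − N₀)/N₀ = (1.47×10^6 − 91990)/91990 = 14.98.
N(t) = K/(1 + A·e^(−rt)) = 1.47×10^6/(1 + 14.98×e^(−0.14×24.2)).
e^(−3.388) = 0.033776; denominator = 1 + 14.98×0.033776 = 1.506.
N = 1.47×10^6/1.506 = 976117.

976000 cells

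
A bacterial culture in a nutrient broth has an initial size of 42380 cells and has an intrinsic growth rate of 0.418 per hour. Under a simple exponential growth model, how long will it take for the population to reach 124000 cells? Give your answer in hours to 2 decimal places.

Set N₀·e^(rt) = 124000: e^(0.418·t) = 124000/42380 = 2.9259.
0.418·t = ln(2.9259) = 1.0736, so t = 1.0736/0.418 = 2.5684.

2.57 hours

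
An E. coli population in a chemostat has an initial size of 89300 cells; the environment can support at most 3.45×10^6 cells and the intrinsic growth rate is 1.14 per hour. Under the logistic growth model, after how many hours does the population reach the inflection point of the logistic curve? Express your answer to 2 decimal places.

Logistic growth is fastest at N = K/2 = 1.725×10^6.
A = (K − N₀)/N₀ = 37.634. Set K/(1 + A·e^(−rt)) = K/2 → A·e^(−rt) = 1.
e^(−1.14t) = 1/37.634 = 0.0265718, so t = ln(37.634)/1.14 = 3.6279/1.14 = 3.1824.

3.18 hours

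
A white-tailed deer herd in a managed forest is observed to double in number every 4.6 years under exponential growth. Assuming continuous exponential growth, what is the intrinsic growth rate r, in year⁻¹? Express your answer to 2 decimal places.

0.15 per year

r = ln(2)/t_d = 0.6931/4.6 = 0.15068.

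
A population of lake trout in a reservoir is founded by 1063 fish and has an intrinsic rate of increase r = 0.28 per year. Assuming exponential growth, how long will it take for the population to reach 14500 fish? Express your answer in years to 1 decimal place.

9.3 years

Set N₀·e^(rt) = 14500: e^(0.28·t) = 14500/1063 = 13.641.
0.28·t = ln(13.641) = 2.6131, so t = 2.6131/0.28 = 9.3323.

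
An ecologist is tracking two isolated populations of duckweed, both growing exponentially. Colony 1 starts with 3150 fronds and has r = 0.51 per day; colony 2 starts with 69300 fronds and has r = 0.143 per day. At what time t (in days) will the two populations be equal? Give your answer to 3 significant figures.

8.42 days

Set 3150·e^(0.51t) = 69300·e^(0.143t).
e^((0.51 − 0.143)t) = 69300/3150 → e^(0.367·t) = 22.
0.367·t = ln(22) = 3.091, so t = 3.091/0.367 = 8.4225.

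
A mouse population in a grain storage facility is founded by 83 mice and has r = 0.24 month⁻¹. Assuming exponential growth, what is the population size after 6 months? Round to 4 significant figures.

N(t) = N₀·e^(rt) = 83 × e^(0.24×6) = 83 × e^1.44.
e^1.44 ≈ 4.2207, so N ≈ 83 × 4.2207 = 350.318.

350.3 mice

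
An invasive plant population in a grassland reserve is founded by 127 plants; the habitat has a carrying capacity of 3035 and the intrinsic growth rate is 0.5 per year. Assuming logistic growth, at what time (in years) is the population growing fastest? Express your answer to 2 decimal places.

Logistic growth is fastest at N = K/2 = 1517.5.
A = (K − N₀)/N₀ = 22.898. Set K/(1 + A·e^(−rt)) = K/2 → A·e^(−rt) = 1.
e^(−0.5t) = 1/22.898 = 0.0436726, so t = ln(22.898)/0.5 = 3.131/0.5 = 6.2621.

6.26 years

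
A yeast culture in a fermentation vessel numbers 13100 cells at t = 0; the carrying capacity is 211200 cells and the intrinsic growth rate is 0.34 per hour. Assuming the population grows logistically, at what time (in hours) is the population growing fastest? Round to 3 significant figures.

7.99 hours

Logistic growth is fastest at N = K/2 = 105600.
A = (K − N₀)/N₀ = 15.122. Set K/(1 + A·e^(−rt)) = K/2 → A·e^(−rt) = 1.
e^(−0.34t) = 1/15.122 = 0.0661282, so t = ln(15.122)/0.34 = 2.7162/0.34 = 7.9887.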